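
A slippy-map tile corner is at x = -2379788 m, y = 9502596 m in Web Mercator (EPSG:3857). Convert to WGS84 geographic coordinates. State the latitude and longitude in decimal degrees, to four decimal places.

R = 6378137 m. λ = x/R = -21.37799933°.
φ = 2·arctan(exp(y/R)) − 90° = 2·arctan(4.43652) − 90° = 64.59539947°.

lat 64.5954°, lon -21.3780°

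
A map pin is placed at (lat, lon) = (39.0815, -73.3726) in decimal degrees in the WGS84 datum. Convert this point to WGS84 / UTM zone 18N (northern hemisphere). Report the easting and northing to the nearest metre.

Zone 18 central meridian λ₀ = 6×18 − 183 = -75°; Δλ = +1.6274°.
Transverse Mercator on WGS84 with k₀ = 0.9996 gives E = 640761.540 m, N = 4327081.235 m.

E 640762 m, N 4327081 m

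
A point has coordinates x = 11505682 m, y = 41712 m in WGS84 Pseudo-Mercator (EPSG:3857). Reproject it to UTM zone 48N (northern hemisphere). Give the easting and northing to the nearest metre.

E 317187 m, N 41433 m

Web Mercator inverse (R = 6378137 m) → φ = 0.37470260°, λ = 103.35729995°.
UTM 48N forward: E = 317187.282 m, N = 41433.044 m.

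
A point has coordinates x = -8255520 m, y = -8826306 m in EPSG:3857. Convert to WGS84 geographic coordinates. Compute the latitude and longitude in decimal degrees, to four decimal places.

lat -61.8612°, lon -74.1606°

R = 6378137 m. λ = x/R = -74.16059794°.
φ = 2·arctan(exp(y/R)) − 90° = 2·arctan(0.25061) − 90° = -61.86120112°.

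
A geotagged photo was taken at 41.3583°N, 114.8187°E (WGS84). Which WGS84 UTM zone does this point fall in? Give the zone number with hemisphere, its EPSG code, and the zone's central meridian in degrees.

UTM zone = ⌊(λ + 180)/6⌋ + 1; 114.8187° ∈ [114°, 120°) → zone 50.
Hemisphere: N (φ ≥ 0).
Central meridian λ₀ = 6×50 − 183 = 117°.
EPSG code: 32650.

Zone 50N (EPSG:32650), central meridian 117°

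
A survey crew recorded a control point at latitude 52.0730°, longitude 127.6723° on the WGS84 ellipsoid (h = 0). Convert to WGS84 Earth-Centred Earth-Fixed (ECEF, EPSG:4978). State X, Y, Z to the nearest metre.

WGS84: a = 6378137 m, e² = 0.006694380; N(φ) = a/√(1−e²sin²φ) = 6391461.818 m.
X = (N+h)·cosφ·cosλ = -2400915.558 m; Y = (N+h)·cosφ·sinλ = 3109527.543 m; Z = (N(1−e²)+h)·sinφ = 5007800.018 m.

X -2400916 m, Y 3109528 m, Z 5007800 m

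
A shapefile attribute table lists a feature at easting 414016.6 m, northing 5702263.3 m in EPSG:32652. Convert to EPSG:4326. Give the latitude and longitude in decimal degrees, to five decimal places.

Zone 52N: λ₀ = 129°, k₀ = 0.9996, false easting 500000 m.
Meridian distance M = (N − FN)/k₀ = 5704545.1 m.
Inverse transverse Mercator on WGS84 gives φ = 51.46500019°, λ = 127.76219991°.

lat 51.46500°, lon 127.76220°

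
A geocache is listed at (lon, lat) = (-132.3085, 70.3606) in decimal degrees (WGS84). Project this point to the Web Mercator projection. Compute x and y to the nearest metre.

x -14728515 m, y 11187110 m

Web Mercator is spherical with R = a = 6378137 m.
x = R·λ = 6378137 × -2.309218953 = -14728514.848 m.
y = R·ln tan(π/4 + φ/2) = 6378137 × 1.753977664 = 11187109.833 m.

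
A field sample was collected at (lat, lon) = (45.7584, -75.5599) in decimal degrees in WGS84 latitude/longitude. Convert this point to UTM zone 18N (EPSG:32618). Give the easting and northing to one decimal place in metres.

E 456457.4 m, N 5067357.1 m

Zone 18 central meridian λ₀ = 6×18 − 183 = -75°; Δλ = -0.5599°.
Transverse Mercator on WGS84 with k₀ = 0.9996 gives E = 456457.359 m, N = 5067357.064 m.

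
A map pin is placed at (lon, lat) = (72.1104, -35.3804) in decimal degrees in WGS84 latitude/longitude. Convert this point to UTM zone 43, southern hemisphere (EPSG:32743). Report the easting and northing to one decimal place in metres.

Zone 43 central meridian λ₀ = 6×43 − 183 = 75°; Δλ = -2.8896°.
Transverse Mercator on WGS84 with k₀ = 0.9996 gives E = 237508.358 m, N = 6080936.296 m.

E 237508.4 m, N 6080936.3 m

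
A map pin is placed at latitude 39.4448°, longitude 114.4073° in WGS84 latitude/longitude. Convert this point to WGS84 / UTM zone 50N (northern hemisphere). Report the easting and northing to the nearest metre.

E 276891 m, N 4369347 m

Zone 50 central meridian λ₀ = 6×50 − 183 = 117°; Δλ = -2.5927°.
Transverse Mercator on WGS84 with k₀ = 0.9996 gives E = 276891.150 m, N = 4369346.763 m.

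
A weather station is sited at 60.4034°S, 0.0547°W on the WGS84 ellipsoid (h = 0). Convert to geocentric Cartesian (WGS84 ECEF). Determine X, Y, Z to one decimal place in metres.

X 3158100.8 m, Y -3015.0 m, Z -5522812.5 m

WGS84: a = 6378137 m, e² = 0.006694380; N(φ) = a/√(1−e²sin²φ) = 6394339.799 m.
X = (N+h)·cosφ·cosλ = 3158100.763 m; Y = (N+h)·cosφ·sinλ = -3015.024 m; Z = (N(1−e²)+h)·sinφ = -5522812.472 m.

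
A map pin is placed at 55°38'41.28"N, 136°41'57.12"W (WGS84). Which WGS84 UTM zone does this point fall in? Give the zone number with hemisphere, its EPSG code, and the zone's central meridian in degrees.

Zone 8N (EPSG:32608), central meridian -135°

UTM zone = ⌊(λ + 180)/6⌋ + 1; -136.6992° ∈ [-138°, -132°) → zone 8.
Hemisphere: N (φ ≥ 0).
Central meridian λ₀ = 6×8 − 183 = -135°.
EPSG code: 32608.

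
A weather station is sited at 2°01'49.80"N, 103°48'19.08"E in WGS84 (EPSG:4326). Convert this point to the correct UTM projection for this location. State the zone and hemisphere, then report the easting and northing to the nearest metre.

Longitude 103.8053° lies in the 6° band [102°, 108°), giving zone 48; latitude is north of the equator, so 48N.
Zone 48 central meridian λ₀ = 6×48 − 183 = 105°; Δλ = -1.1947°.
Transverse Mercator on WGS84 with k₀ = 0.9996 gives E = 367133.047 m, N = 224481.288 m.

Zone 48N: E 367133 m, N 224481 m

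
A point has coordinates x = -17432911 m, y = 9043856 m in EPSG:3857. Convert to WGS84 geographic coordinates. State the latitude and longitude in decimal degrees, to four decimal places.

R = 6378137 m. λ = x/R = -156.60250398°.
φ = 2·arctan(exp(y/R)) − 90° = 2·arctan(4.12863) − 90° = 62.76909884°.

lat 62.7691°, lon -156.6025°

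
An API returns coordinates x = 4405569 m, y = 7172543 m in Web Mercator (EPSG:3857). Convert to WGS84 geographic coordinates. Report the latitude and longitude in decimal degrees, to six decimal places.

lat 54.012600°, lon 39.575900°

R = 6378137 m. λ = x/R = 39.57589968°.
φ = 2·arctan(exp(y/R)) − 90° = 2·arctan(3.07884) − 90° = 54.01260029°.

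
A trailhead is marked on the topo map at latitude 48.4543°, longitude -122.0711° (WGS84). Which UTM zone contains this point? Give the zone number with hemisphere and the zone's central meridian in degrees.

Zone 10N, central meridian -123°

UTM zone = ⌊(λ + 180)/6⌋ + 1; -122.0711° ∈ [-126°, -120°) → zone 10.
Hemisphere: N (φ ≥ 0).
Central meridian λ₀ = 6×10 − 183 = -123°.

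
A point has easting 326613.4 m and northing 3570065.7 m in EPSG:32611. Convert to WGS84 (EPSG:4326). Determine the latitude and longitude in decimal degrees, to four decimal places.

Zone 11N: λ₀ = -117°, k₀ = 0.9996, false easting 500000 m.
Meridian distance M = (N − FN)/k₀ = 3571494.3 m.
Inverse transverse Mercator on WGS84 gives φ = 32.25389966°, λ = -118.84059949°.

lat 32.2539°, lon -118.8406°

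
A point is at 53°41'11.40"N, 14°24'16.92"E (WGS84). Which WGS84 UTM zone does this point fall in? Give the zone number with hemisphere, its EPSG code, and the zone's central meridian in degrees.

Zone 33N (EPSG:32633), central meridian 15°

UTM zone = ⌊(λ + 180)/6⌋ + 1; 14.4047° ∈ [12°, 18°) → zone 33.
Hemisphere: N (φ ≥ 0).
Central meridian λ₀ = 6×33 − 183 = 15°.
EPSG code: 32633.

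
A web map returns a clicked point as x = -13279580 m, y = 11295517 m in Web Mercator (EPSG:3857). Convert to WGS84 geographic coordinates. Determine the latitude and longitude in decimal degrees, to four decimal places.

R = 6378137 m. λ = x/R = -119.29249681°.
φ = 2·arctan(exp(y/R)) − 90° = 2·arctan(5.87658) − 90° = 70.68529876°.

lat 70.6853°, lon -119.2925°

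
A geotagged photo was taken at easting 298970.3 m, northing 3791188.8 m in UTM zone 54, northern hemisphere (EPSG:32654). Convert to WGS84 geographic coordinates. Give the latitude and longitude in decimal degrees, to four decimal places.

lat 34.2424°, lon 138.8171°

Zone 54N: λ₀ = 141°, k₀ = 0.9996, false easting 500000 m.
Meridian distance M = (N − FN)/k₀ = 3792705.9 m.
Inverse transverse Mercator on WGS84 gives φ = 34.24239998°, λ = 138.81709957°.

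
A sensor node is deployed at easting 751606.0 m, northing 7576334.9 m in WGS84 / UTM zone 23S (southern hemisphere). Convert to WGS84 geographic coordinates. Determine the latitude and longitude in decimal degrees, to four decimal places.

Zone 23S: λ₀ = -45°, k₀ = 0.9996, false easting 500000 m, false northing 10000000 m.
Meridian distance M = (N − FN)/k₀ = -2424635.0 m.
Inverse transverse Mercator on WGS84 gives φ = -21.89920043°, λ = -42.56470038°.

lat -21.8992°, lon -42.5647°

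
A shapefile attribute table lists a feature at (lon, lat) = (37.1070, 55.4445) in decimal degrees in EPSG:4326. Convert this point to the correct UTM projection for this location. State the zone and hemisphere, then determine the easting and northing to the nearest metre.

Longitude 37.1070° lies in the 6° band [36°, 42°), giving zone 37; latitude is north of the equator, so 37N.
Zone 37 central meridian λ₀ = 6×37 − 183 = 39°; Δλ = -1.8930°.
Transverse Mercator on WGS84 with k₀ = 0.9996 gives E = 380257.680 m, N = 6145886.105 m.

Zone 37N: E 380258 m, N 6145886 m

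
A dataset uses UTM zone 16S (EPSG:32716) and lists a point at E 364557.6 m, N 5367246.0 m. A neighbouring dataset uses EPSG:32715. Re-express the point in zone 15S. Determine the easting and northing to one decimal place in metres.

UTM 16S → geographic: φ = -41.83510021°, λ = -88.63120031°.
UTM 15S (λ₀ = -93°) forward: E = 862785.421 m, N = 5359297.391 m.

E 862785.4 m, N 5359297.4 m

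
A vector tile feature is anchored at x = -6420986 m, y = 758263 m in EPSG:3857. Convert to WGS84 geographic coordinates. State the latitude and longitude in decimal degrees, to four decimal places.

R = 6378137 m. λ = x/R = -57.68069863°.
φ = 2·arctan(exp(y/R)) − 90° = 2·arctan(1.12624) − 90° = 6.79560353°.

lat 6.7956°, lon -57.6807°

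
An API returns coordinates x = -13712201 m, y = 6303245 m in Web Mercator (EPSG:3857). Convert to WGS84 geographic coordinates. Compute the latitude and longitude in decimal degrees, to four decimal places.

lat 49.1670°, lon -123.1788°

R = 6378137 m. λ = x/R = -123.17879737°.
φ = 2·arctan(exp(y/R)) − 90° = 2·arctan(2.68655) − 90° = 49.16699734°.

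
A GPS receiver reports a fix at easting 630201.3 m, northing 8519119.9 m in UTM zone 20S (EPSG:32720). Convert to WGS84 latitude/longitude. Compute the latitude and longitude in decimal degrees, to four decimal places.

Zone 20S: λ₀ = -63°, k₀ = 0.9996, false easting 500000 m, false northing 10000000 m.
Meridian distance M = (N − FN)/k₀ = -1481472.7 m.
Inverse transverse Mercator on WGS84 gives φ = -13.39269999°, λ = -61.79749959°.

lat -13.3927°, lon -61.7975°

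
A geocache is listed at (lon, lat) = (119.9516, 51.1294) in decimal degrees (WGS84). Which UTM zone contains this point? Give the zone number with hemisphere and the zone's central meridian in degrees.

Zone 50N, central meridian 117°

UTM zone = ⌊(λ + 180)/6⌋ + 1; 119.9516° ∈ [114°, 120°) → zone 50.
Hemisphere: N (φ ≥ 0).
Central meridian λ₀ = 6×50 − 183 = 117°.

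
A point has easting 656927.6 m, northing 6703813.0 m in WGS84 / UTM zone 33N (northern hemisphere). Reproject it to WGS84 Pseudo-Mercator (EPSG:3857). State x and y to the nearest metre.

Unproject from UTM 33N (λ₀ = 15°) → φ = 60.44000013°, λ = 17.85200027°.
Web Mercator (R = 6378137 m): x = 1987275.579 m, y = 8498357.387 m.

x 1987276 m, y 8498357 m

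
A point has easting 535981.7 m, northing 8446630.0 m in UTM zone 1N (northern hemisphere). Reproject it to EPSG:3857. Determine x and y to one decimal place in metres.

x -19554181.4 m, y 13422686.5 m

Unproject from UTM 1N (λ₀ = -177°) → φ = 76.09889995°, λ = -175.65819984°.
Web Mercator (R = 6378137 m): x = -19554181.360 m, y = 13422686.525 m.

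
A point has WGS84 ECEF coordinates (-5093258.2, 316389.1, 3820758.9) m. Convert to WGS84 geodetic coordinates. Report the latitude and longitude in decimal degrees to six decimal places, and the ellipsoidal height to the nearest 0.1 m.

λ = atan2(Y, X) = 176.44539975°; p = √(X²+Y²) = 5103075.7 m.
Bowring's method on WGS84 (a = 6378137 m, b = 6356752.314 m) gives φ = 37.00749965°, h = 4487.432 m.

lat 37.007500°, lon 176.445400°, h 4487.4 m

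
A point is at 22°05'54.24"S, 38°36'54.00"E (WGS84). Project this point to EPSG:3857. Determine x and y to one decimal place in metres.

x 4298602.1 m, y -2523343.4 m

Web Mercator is spherical with R = a = 6378137 m.
x = R·λ = 6378137 × 0.673958891 = 4298602.137 m.
y = R·ln tan(π/4 + φ/2) = 6378137 × -0.395623900 = -2523343.436 m.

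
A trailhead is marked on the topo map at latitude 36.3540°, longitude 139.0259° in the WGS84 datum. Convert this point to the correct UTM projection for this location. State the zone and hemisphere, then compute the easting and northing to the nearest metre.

Zone 54N: E 322867 m, N 4025023 m

Longitude 139.0259° lies in the 6° band [138°, 144°), giving zone 54; latitude is north of the equator, so 54N.
Zone 54 central meridian λ₀ = 6×54 − 183 = 141°; Δλ = -1.9741°.
Transverse Mercator on WGS84 with k₀ = 0.9996 gives E = 322867.113 m, N = 4025022.660 m.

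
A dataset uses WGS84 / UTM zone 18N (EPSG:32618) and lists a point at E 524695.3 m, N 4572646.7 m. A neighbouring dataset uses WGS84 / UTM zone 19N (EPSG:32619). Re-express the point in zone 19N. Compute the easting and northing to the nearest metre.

UTM 18N → geographic: φ = 41.30489985°, λ = -74.70499980°.
UTM 19N (λ₀ = -69°) forward: E = 22316.474 m, N = 4588330.093 m.

E 22316 m, N 4588330 m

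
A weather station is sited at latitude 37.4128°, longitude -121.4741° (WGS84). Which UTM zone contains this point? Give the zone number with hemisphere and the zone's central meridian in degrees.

UTM zone = ⌊(λ + 180)/6⌋ + 1; -121.4741° ∈ [-126°, -120°) → zone 10.
Hemisphere: N (φ ≥ 0).
Central meridian λ₀ = 6×10 − 183 = -123°.

Zone 10N, central meridian -123°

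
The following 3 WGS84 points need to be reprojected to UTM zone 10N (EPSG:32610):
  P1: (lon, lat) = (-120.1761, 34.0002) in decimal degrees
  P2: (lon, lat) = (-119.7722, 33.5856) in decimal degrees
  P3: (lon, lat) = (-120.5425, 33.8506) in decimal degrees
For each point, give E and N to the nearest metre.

UTM zone 10N: λ₀ = -123°, k₀ = 0.9996.
P1 (34.0002°, -120.1761°) → (760820.300, 3765774.096) m.
P2 (33.5856°, -119.7722°) → (799581.934, 3720880.728) m.
P3 (33.8506°, -120.5425°) → (727367.997, 3748308.119) m.

P1: E 760820 m, N 3765774 m; P2: E 799582 m, N 3720881 m; P3: E 727368 m, N 3748308 m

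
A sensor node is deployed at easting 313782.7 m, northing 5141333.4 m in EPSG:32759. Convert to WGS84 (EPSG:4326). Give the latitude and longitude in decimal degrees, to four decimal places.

Zone 59S: λ₀ = 171°, k₀ = 0.9996, false easting 500000 m, false northing 10000000 m.
Meridian distance M = (N − FN)/k₀ = -4860610.8 m.
Inverse transverse Mercator on WGS84 gives φ = -43.85759957°, λ = 168.68289969°.

lat -43.8576°, lon 168.6829°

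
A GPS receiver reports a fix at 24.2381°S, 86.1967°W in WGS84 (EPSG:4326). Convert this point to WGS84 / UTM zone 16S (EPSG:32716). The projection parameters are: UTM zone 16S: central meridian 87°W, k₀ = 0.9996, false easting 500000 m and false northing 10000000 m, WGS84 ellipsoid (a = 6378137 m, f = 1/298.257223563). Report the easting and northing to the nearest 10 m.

Zone 16 central meridian λ₀ = 6×16 − 183 = -87°; Δλ = +0.8033°.
Transverse Mercator on WGS84 with k₀ = 0.9996 gives E = 581555.262 m, N = 7319177.353 m.

E 581560 m, N 7319180 m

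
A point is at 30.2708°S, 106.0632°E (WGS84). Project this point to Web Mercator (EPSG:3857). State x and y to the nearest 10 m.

Web Mercator is spherical with R = a = 6378137 m.
x = R·λ = 6378137 × 1.851152055 = 11806901.416 m.
y = R·ln tan(π/4 + φ/2) = 6378137 × -0.554771145 = -3538406.368 m.

x 11806900 m, y -3538410 m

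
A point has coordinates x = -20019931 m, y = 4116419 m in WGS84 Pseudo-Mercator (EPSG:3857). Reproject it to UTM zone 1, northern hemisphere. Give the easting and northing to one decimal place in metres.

E 239516.2 m, N 3837905.8 m

Web Mercator inverse (R = 6378137 m) → φ = 34.65000236°, λ = -179.84210004°.
UTM 1N forward: E = 239516.155 m, N = 3837905.772 m.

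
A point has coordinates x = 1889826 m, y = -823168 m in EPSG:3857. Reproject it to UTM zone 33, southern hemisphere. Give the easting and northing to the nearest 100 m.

Web Mercator inverse (R = 6378137 m) → φ = -7.37420062°, λ = 16.97659580°.
UTM 33S forward: E = 718180.632 m, N = 9184401.045 m.

E 718200 m, N 9184400 m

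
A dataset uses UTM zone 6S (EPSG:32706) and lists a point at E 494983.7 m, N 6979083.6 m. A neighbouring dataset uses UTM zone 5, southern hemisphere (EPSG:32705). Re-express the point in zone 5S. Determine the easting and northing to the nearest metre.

UTM 6S → geographic: φ = -27.31130033°, λ = -147.05070015°.
UTM 5S (λ₀ = -153°) forward: E = 1089243.767 m, N = 6965015.247 m.

E 1089244 m, N 6965015 m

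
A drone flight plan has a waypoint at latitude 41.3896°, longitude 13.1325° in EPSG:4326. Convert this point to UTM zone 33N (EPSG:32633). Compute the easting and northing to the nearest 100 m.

Zone 33 central meridian λ₀ = 6×33 − 183 = 15°; Δλ = -1.8675°.
Transverse Mercator on WGS84 with k₀ = 0.9996 gives E = 343865.328 m, N = 4583690.525 m.

E 343900 m, N 4583700 m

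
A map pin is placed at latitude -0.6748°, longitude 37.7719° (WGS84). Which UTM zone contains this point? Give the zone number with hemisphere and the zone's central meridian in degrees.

UTM zone = ⌊(λ + 180)/6⌋ + 1; 37.7719° ∈ [36°, 42°) → zone 37.
Hemisphere: S (φ < 0).
Central meridian λ₀ = 6×37 − 183 = 39°.

Zone 37S, central meridian 39°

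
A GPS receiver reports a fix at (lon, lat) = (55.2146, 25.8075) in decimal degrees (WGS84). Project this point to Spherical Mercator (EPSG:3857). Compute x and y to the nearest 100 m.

x 6146500 m, y 2975300 m

Web Mercator is spherical with R = a = 6378137 m.
x = R·λ = 6378137 × 0.963676565 = 6146461.156 m.
y = R·ln tan(π/4 + φ/2) = 6378137 × 0.466477666 = 2975258.463 m.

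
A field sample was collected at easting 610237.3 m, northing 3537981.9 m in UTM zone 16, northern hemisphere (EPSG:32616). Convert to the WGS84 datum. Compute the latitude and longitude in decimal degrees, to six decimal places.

Zone 16N: λ₀ = -87°, k₀ = 0.9996, false easting 500000 m.
Meridian distance M = (N − FN)/k₀ = 3539397.7 m.
Inverse transverse Mercator on WGS84 gives φ = 31.97250009°, λ = -85.83330002°.

lat 31.972500°, lon -85.833300°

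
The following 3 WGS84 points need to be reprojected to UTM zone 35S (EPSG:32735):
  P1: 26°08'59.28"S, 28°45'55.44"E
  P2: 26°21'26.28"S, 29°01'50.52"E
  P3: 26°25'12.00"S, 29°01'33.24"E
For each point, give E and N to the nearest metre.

P1: E 676470 m, N 7106528 m; P2: E 702635 m, N 7083152 m; P3: E 702047 m, N 7076213 m

UTM zone 35S: λ₀ = 27°, k₀ = 0.9996.
P1 (-26.1498°, 28.7654°) → (676469.634, 7106528.154) m.
P2 (-26.3573°, 29.0307°) → (702634.884, 7083151.767) m.
P3 (-26.4200°, 29.0259°) → (702046.575, 7076212.651) m.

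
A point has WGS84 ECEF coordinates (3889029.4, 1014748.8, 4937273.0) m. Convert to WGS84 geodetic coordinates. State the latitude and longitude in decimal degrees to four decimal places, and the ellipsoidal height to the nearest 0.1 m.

lat 51.0406°, lon 14.6239°, h 1140.9 m

λ = atan2(Y, X) = 14.62390022°; p = √(X²+Y²) = 4019236.8 m.
Bowring's method on WGS84 (a = 6378137 m, b = 6356752.314 m) gives φ = 51.04060042°, h = 1140.889 m.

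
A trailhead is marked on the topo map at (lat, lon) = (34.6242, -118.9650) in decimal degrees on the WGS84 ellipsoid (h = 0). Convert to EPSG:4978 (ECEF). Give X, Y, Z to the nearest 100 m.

X -2544500 m, Y -4597000 m, Z 3603600 m

WGS84: a = 6378137 m, e² = 0.006694380; N(φ) = a/√(1−e²sin²φ) = 6385040.481 m.
X = (N+h)·cosφ·cosλ = -2544492.206 m; Y = (N+h)·cosφ·sinλ = -4597005.835 m; Z = (N(1−e²)+h)·sinφ = 3603638.141 m.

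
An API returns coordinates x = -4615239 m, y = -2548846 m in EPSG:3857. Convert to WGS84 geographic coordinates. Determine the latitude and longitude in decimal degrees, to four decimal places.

R = 6378137 m. λ = x/R = -41.45939734°.
φ = 2·arctan(exp(y/R)) − 90° = 2·arctan(0.67057) − 90° = -22.31050398°.

lat -22.3105°, lon -41.4594°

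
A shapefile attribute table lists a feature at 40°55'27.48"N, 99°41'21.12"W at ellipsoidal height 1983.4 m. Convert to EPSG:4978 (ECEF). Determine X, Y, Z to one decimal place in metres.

WGS84: a = 6378137 m, e² = 0.006694380; N(φ) = a/√(1−e²sin²φ) = 6387317.684 m.
X = (N+h)·cosφ·cosλ = -812502.467 m; Y = (N+h)·cosφ·sinλ = -4758736.034 m; Z = (N(1−e²)+h)·sinφ = 4157374.171 m.

X -812502.5 m, Y -4758736.0 m, Z 4157374.2 m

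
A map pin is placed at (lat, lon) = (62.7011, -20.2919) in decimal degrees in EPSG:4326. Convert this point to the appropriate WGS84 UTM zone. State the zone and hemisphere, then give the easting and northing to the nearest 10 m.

Zone 27N: E 536230 m, N 6952490 m

Longitude -20.2919° lies in the 6° band [-24°, -18°), giving zone 27; latitude is north of the equator, so 27N.
Zone 27 central meridian λ₀ = 6×27 − 183 = -21°; Δλ = +0.7081°.
Transverse Mercator on WGS84 with k₀ = 0.9996 gives E = 536232.760 m, N = 6952486.325 m.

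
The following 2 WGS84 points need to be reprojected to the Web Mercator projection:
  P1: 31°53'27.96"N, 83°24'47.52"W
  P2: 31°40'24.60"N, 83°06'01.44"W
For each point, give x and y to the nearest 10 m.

Web Mercator: x = R·λ, y = R·ln tan(π/4+φ/2), R = 6378137 m.
P1 (31.8911°, -83.4132°) → (-9285514.949, 3749024.283) m.
P2 (31.6735°, -83.1004°) → (-9250694.213, 3720528.322) m.

P1: x -9285510 m, y 3749020 m; P2: x -9250690 m, y 3720530 m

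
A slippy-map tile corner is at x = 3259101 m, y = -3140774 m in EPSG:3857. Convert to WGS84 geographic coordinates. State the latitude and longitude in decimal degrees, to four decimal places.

R = 6378137 m. λ = x/R = 29.27700241°.
φ = 2·arctan(exp(y/R)) − 90° = 2·arctan(0.61114) − 90° = -27.13840267°.

lat -27.1384°, lon 29.2770°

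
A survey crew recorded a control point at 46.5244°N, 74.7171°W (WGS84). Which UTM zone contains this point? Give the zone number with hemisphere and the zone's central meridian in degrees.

Zone 18N, central meridian -75°

UTM zone = ⌊(λ + 180)/6⌋ + 1; -74.7171° ∈ [-78°, -72°) → zone 18.
Hemisphere: N (φ ≥ 0).
Central meridian λ₀ = 6×18 − 183 = -75°.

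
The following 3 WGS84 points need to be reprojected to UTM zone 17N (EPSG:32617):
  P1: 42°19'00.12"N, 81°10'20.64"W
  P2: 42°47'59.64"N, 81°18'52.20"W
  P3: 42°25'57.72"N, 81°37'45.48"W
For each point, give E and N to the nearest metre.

UTM zone 17N: λ₀ = -81°, k₀ = 0.9996.
P1 (42.3167°, -81.1724°) → (485793.255, 4684954.426) m.
P2 (42.7999°, -81.3145°) → (474282.587, 4738642.378) m.
P3 (42.4327°, -81.6293°) → (448237.343, 4698012.032) m.

P1: E 485793 m, N 4684954 m; P2: E 474283 m, N 4738642 m; P3: E 448237 m, N 4698012 m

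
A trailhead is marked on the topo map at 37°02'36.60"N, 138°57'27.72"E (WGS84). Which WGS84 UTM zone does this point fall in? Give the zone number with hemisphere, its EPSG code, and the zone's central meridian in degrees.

UTM zone = ⌊(λ + 180)/6⌋ + 1; 138.9577° ∈ [138°, 144°) → zone 54.
Hemisphere: N (φ ≥ 0).
Central meridian λ₀ = 6×54 − 183 = 141°.
EPSG code: 32654.

Zone 54N (EPSG:32654), central meridian 141°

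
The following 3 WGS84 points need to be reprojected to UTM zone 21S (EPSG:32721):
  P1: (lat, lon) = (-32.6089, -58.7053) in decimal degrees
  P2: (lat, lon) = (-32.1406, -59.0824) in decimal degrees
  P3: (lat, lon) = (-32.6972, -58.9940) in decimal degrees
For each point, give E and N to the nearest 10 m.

P1: E 339990 m, N 6390790 m; P2: E 303590 m, N 6442080 m; P3: E 313080 m, N 6380520 m

UTM zone 21S: λ₀ = -57°, k₀ = 0.9996.
P1 (-32.6089°, -58.7053°) → (339988.890, 6390785.611) m.
P2 (-32.1406°, -59.0824°) → (303588.026, 6442080.323) m.
P3 (-32.6972°, -58.9940°) → (313079.330, 6380523.197) m.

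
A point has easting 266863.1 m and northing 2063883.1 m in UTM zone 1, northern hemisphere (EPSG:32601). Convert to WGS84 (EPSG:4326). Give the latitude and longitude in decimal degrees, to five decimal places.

Zone 1N: λ₀ = -177°, k₀ = 0.9996, false easting 500000 m.
Meridian distance M = (N − FN)/k₀ = 2064709.0 m.
Inverse transverse Mercator on WGS84 gives φ = 18.65310011°, λ = -179.21010026°.

lat 18.65310°, lon -179.21010°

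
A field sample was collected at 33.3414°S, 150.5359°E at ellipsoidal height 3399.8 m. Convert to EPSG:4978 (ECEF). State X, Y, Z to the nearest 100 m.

X -4646400 m, Y 2625000 m, Z -3487500 m

WGS84: a = 6378137 m, e² = 0.006694380; N(φ) = a/√(1−e²sin²φ) = 6384596.055 m.
X = (N+h)·cosφ·cosλ = -4646384.466 m; Y = (N+h)·cosφ·sinλ = 2624956.006 m; Z = (N(1−e²)+h)·sinφ = -3487520.906 m.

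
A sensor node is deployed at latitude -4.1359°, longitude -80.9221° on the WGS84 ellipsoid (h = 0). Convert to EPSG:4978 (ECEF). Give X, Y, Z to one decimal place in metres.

X 1003721.3 m, Y -6281956.6 m, Z -456935.0 m

WGS84: a = 6378137 m, e² = 0.006694380; N(φ) = a/√(1−e²sin²φ) = 6378248.052 m.
X = (N+h)·cosφ·cosλ = 1003721.343 m; Y = (N+h)·cosφ·sinλ = -6281956.565 m; Z = (N(1−e²)+h)·sinφ = -456935.045 m.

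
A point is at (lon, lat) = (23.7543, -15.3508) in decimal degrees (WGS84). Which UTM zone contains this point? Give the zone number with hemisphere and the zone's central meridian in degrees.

Zone 34S, central meridian 21°

UTM zone = ⌊(λ + 180)/6⌋ + 1; 23.7543° ∈ [18°, 24°) → zone 34.
Hemisphere: S (φ < 0).
Central meridian λ₀ = 6×34 − 183 = 21°.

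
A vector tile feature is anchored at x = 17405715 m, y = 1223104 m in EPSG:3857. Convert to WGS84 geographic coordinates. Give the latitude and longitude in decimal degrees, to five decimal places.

R = 6378137 m. λ = x/R = 156.35819816°.
φ = 2·arctan(exp(y/R)) − 90° = 2·arctan(1.21139) − 90° = 10.92060166°.

lat 10.92060°, lon 156.35820°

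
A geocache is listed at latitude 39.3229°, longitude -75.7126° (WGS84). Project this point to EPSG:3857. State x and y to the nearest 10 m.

Web Mercator is spherical with R = a = 6378137 m.
x = R·λ = 6378137 × -1.321434155 = -8428288.079 m.
y = R·ln tan(π/4 + φ/2) = 6378137 × 0.747558470 = 4768030.336 m.

x -8428290 m, y 4768030 m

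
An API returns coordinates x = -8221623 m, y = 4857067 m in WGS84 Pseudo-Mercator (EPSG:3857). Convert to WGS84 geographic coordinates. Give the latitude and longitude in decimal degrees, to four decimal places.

R = 6378137 m. λ = x/R = -73.85609601°.
φ = 2·arctan(exp(y/R)) − 90° = 2·arctan(2.14152) − 90° = 39.93889750°.

lat 39.9389°, lon -73.8561°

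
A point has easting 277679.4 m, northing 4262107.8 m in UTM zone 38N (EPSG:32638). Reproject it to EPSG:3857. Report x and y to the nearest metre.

x 4725657 m, y 4647401 m

Unproject from UTM 38N (λ₀ = 45°) → φ = 38.47960031°, λ = 42.45129999°.
Web Mercator (R = 6378137 m): x = 4725657.098 m, y = 4647400.562 m.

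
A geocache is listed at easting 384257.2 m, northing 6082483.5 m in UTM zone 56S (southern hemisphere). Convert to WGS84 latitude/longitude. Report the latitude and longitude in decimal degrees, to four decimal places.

lat -35.3943°, lon 151.7255°

Zone 56S: λ₀ = 153°, k₀ = 0.9996, false easting 500000 m, false northing 10000000 m.
Meridian distance M = (N − FN)/k₀ = -3919084.1 m.
Inverse transverse Mercator on WGS84 gives φ = -35.39429964°, λ = 151.72549948°.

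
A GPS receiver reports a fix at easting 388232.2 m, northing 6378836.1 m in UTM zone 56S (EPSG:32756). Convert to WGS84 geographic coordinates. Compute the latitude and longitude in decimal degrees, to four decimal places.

Zone 56S: λ₀ = 153°, k₀ = 0.9996, false easting 500000 m, false northing 10000000 m.
Meridian distance M = (N − FN)/k₀ = -3622612.9 m.
Inverse transverse Mercator on WGS84 gives φ = -32.72259959°, λ = 151.80729995°.

lat -32.7226°, lon 151.8073°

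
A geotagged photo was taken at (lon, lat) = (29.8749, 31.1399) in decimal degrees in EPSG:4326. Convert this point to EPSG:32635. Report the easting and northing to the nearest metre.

E 774108 m, N 3448665 m

Zone 35 central meridian λ₀ = 6×35 − 183 = 27°; Δλ = +2.8749°.
Transverse Mercator on WGS84 with k₀ = 0.9996 gives E = 774107.777 m, N = 3448664.633 m.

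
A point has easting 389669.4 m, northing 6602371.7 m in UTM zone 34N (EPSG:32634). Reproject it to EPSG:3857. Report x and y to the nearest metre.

x 2120469 m, y 8299148 m

Unproject from UTM 34N (λ₀ = 21°) → φ = 59.54509992°, λ = 19.04850063°.
Web Mercator (R = 6378137 m): x = 2120469.390 m, y = 8299148.405 m.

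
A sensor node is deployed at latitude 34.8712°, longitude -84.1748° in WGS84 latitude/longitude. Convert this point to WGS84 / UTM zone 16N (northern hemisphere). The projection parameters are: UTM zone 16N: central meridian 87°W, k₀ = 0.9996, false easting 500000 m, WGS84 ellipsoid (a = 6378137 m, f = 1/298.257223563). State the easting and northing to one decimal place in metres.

Zone 16 central meridian λ₀ = 6×16 − 183 = -87°; Δλ = +2.8252°.
Transverse Mercator on WGS84 with k₀ = 0.9996 gives E = 758244.019 m, N = 3862401.694 m.

E 758244.0 m, N 3862401.7 m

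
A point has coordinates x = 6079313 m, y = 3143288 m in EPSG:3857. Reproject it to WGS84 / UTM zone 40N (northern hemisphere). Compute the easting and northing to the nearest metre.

E 263307 m, N 3006243 m

Web Mercator inverse (R = 6378137 m) → φ = 27.15849821°, λ = 54.61139785°.
UTM 40N forward: E = 263307.273 m, N = 3006243.450 m.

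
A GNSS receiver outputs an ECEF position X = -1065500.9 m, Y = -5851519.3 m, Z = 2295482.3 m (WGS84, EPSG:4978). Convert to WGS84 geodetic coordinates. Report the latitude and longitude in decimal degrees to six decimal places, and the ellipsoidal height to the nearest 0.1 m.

λ = atan2(Y, X) = -100.31990009°; p = √(X²+Y²) = 5947736.6 m.
Bowring's method on WGS84 (a = 6378137 m, b = 6356752.314 m) gives φ = 21.23330022°, h = -24.314 m.

lat 21.233300°, lon -100.319900°, h -24.3 m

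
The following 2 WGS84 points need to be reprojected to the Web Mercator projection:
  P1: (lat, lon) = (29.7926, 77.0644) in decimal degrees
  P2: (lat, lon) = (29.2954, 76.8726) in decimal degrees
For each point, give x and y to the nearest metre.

P1: x 8578770 m, y 3476918 m; P2: x 8557419 m, y 3413298 m

Web Mercator: x = R·λ, y = R·ln tan(π/4+φ/2), R = 6378137 m.
P1 (29.7926°, 77.0644°) → (8578769.766, 3476918.268) m.
P2 (29.2954°, 76.8726°) → (8557418.688, 3413297.830) m.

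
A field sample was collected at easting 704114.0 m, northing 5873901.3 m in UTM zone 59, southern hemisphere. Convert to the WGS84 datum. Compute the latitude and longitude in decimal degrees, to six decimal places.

lat -37.259100°, lon 173.301700°

Zone 59S: λ₀ = 171°, k₀ = 0.9996, false easting 500000 m, false northing 10000000 m.
Meridian distance M = (N − FN)/k₀ = -4127749.8 m.
Inverse transverse Mercator on WGS84 gives φ = -37.25909994°, λ = 173.30169983°.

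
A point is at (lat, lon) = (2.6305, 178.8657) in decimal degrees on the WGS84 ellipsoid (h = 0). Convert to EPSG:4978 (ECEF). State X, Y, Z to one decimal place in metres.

X -6370212.6 m, Y 126129.3 m, Z 290765.5 m

WGS84: a = 6378137 m, e² = 0.006694380; N(φ) = a/√(1−e²sin²φ) = 6378181.968 m.
X = (N+h)·cosφ·cosλ = -6370212.604 m; Y = (N+h)·cosφ·sinλ = 126129.295 m; Z = (N(1−e²)+h)·sinφ = 290765.512 m.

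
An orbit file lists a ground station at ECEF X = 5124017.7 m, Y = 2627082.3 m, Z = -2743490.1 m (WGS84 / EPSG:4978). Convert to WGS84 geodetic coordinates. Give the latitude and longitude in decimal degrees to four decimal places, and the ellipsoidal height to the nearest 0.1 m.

λ = atan2(Y, X) = 27.14420038°; p = √(X²+Y²) = 5758221.8 m.
Bowring's method on WGS84 (a = 6378137 m, b = 6356752.314 m) gives φ = -25.62499983°, h = 4225.365 m.

lat -25.6250°, lon 27.1442°, h 4225.4 m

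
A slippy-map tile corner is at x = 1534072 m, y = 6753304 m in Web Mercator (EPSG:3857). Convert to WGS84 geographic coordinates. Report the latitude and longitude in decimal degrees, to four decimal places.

lat 51.7403°, lon 13.7808°

R = 6378137 m. λ = x/R = 13.78080325°.
φ = 2·arctan(exp(y/R)) − 90° = 2·arctan(2.88297) − 90° = 51.74030061°.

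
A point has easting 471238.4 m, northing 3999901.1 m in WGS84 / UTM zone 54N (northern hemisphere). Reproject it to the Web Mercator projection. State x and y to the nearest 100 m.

x 15660500 m, y 4320400 m

Unproject from UTM 54N (λ₀ = 141°) → φ = 36.14339975°, λ = 140.68029991°.
Web Mercator (R = 6378137 m): x = 15660459.350 m, y = 4320370.939 m.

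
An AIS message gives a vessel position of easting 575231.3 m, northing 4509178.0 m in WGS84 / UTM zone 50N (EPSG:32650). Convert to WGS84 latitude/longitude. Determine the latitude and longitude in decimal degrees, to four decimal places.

Zone 50N: λ₀ = 117°, k₀ = 0.9996, false easting 500000 m.
Meridian distance M = (N − FN)/k₀ = 4510982.4 m.
Inverse transverse Mercator on WGS84 gives φ = 40.73010035°, λ = 117.89089982°.

lat 40.7301°, lon 117.8909°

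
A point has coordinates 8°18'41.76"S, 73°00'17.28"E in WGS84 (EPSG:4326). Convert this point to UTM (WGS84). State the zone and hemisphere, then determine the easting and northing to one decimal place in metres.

Longitude 73.0048° lies in the 6° band [72°, 78°), giving zone 43; latitude is south of the equator, so 43S.
Zone 43 central meridian λ₀ = 6×43 − 183 = 75°; Δλ = -1.9952°.
Transverse Mercator on WGS84 with k₀ = 0.9996 gives E = 280257.914 m, N = 9080700.780 m.

Zone 43S: E 280257.9 m, N 9080700.8 m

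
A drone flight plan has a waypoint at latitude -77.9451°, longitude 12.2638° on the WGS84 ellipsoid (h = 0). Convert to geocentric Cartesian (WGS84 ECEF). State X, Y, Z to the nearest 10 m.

X 1305860 m, Y 283860 m, Z -6215660 m

WGS84: a = 6378137 m, e² = 0.006694380; N(φ) = a/√(1−e²sin²φ) = 6398653.214 m.
X = (N+h)·cosφ·cosλ = 1305855.744 m; Y = (N+h)·cosφ·sinλ = 283858.442 m; Z = (N(1−e²)+h)·sinφ = -6215659.273 m.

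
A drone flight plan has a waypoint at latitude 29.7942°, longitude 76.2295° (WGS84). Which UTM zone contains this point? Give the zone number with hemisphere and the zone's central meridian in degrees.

Zone 43N, central meridian 75°

UTM zone = ⌊(λ + 180)/6⌋ + 1; 76.2295° ∈ [72°, 78°) → zone 43.
Hemisphere: N (φ ≥ 0).
Central meridian λ₀ = 6×43 − 183 = 75°.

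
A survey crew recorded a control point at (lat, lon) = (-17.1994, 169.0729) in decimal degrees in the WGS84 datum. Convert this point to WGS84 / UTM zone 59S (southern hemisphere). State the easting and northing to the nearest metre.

Zone 59 central meridian λ₀ = 6×59 − 183 = 171°; Δλ = -1.9271°.
Transverse Mercator on WGS84 with k₀ = 0.9996 gives E = 295059.292 m, N = 8097366.723 m.

E 295059 m, N 8097367 m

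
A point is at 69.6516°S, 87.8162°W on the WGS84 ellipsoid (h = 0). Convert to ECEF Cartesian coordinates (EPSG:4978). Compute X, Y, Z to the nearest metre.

WGS84: a = 6378137 m, e² = 0.006694380; N(φ) = a/√(1−e²sin²φ) = 6396987.692 m.
X = (N+h)·cosφ·cosλ = 84761.767 m; Y = (N+h)·cosφ·sinλ = -2222794.931 m; Z = (N(1−e²)+h)·sinφ = -5957635.599 m.

X 84762 m, Y -2222795 m, Z -5957636 m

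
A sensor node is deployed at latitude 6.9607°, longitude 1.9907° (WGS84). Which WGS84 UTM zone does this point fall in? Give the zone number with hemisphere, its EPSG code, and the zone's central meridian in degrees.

Zone 31N (EPSG:32631), central meridian 3°

UTM zone = ⌊(λ + 180)/6⌋ + 1; 1.9907° ∈ [0°, 6°) → zone 31.
Hemisphere: N (φ ≥ 0).
Central meridian λ₀ = 6×31 − 183 = 3°.
EPSG code: 32631.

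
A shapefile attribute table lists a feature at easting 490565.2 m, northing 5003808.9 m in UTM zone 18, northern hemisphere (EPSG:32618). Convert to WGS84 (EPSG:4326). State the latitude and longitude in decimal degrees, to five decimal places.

Zone 18N: λ₀ = -75°, k₀ = 0.9996, false easting 500000 m.
Meridian distance M = (N − FN)/k₀ = 5005811.2 m.
Inverse transverse Mercator on WGS84 gives φ = 45.18770045°, λ = -75.12010050°.

lat 45.18770°, lon -75.12010°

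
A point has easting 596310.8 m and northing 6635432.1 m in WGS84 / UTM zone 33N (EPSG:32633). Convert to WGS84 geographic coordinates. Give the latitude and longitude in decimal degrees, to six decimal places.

Zone 33N: λ₀ = 15°, k₀ = 0.9996, false easting 500000 m.
Meridian distance M = (N − FN)/k₀ = 6638087.3 m.
Inverse transverse Mercator on WGS84 gives φ = 59.84530041°, λ = 16.71880063°.

lat 59.845300°, lon 16.718801°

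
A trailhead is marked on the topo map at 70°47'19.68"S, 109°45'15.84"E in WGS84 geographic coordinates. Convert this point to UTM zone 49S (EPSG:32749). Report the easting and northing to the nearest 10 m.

E 454260 m, N 2145690 m

Zone 49 central meridian λ₀ = 6×49 − 183 = 111°; Δλ = -1.2456°.
Transverse Mercator on WGS84 with k₀ = 0.9996 gives E = 454258.232 m, N = 2145688.508 m.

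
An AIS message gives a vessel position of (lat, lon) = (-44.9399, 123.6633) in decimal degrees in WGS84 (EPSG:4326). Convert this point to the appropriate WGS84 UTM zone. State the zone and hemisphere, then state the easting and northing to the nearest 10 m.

Longitude 123.6633° lies in the 6° band [120°, 126°), giving zone 51; latitude is south of the equator, so 51S.
Zone 51 central meridian λ₀ = 6×51 − 183 = 123°; Δλ = +0.6633°.
Transverse Mercator on WGS84 with k₀ = 0.9996 gives E = 552332.814 m, N = 5023511.934 m.

Zone 51S: E 552330 m, N 5023510 m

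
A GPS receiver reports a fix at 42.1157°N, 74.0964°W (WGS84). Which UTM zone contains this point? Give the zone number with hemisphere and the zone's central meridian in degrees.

Zone 18N, central meridian -75°

UTM zone = ⌊(λ + 180)/6⌋ + 1; -74.0964° ∈ [-78°, -72°) → zone 18.
Hemisphere: N (φ ≥ 0).
Central meridian λ₀ = 6×18 − 183 = -75°.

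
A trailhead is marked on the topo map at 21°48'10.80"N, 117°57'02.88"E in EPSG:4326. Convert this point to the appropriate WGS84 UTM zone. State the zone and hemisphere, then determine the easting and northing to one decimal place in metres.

Longitude 117.9508° lies in the 6° band [114°, 120°), giving zone 50; latitude is north of the equator, so 50N.
Zone 50 central meridian λ₀ = 6×50 − 183 = 117°; Δλ = +0.9508°.
Transverse Mercator on WGS84 with k₀ = 0.9996 gives E = 598280.640 m, N = 2411324.976 m.

Zone 50N: E 598280.6 m, N 2411325.0 m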